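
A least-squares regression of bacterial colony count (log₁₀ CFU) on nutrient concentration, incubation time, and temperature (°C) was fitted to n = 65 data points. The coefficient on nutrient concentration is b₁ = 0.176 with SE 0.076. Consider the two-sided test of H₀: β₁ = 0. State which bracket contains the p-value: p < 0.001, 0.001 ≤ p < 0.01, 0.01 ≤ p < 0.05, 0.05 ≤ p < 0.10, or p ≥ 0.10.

0.01 ≤ p < 0.05

t = 0.176 / 0.076 = 2.316.
df = n − k − 1 = 65 − 3 − 1 = 61.
Two-sided p = 2·P(T_{61} > |t|) ≈ 0.0239.
So 0.01 ≤ p < 0.05.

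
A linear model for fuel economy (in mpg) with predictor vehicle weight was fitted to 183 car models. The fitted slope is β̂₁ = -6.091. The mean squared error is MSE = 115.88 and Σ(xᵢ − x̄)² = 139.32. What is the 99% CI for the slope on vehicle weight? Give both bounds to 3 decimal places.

(-8.465, -3.717)

SE(β̂₁) = √(MSE/Sₓₓ) = √(115.88/139.32) = 0.912006.
df = n − 2 = 181.
t* = t_{0.005, 181} = 2.603264.
Margin = t* × SE = 2.603264 × 0.912006 = 2.37419.
CI: -6.091 ± 2.37419 → (-8.465, -3.717).
With 99% confidence, each one-unit increase in vehicle weight is associated with a change of between -8.465 and -3.717 mpg in fuel economy.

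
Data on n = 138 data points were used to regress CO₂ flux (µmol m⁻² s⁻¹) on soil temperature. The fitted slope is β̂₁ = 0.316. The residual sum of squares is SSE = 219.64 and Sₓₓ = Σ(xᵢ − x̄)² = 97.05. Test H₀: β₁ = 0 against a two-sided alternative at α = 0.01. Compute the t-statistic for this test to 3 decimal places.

MSE = SSE/(n − 2) = 219.64/136 = 1.615.
SE(β̂₁) = √(MSE/Sₓₓ) = √(1.615/97.05) = 0.129.
t = 0.316 / 0.129 = 2.450.
df = n − 2 = 136.
Two-sided p ≈ 0.0156, which is ≥ 0.01, so fail to reject H₀.
The data do not give significant evidence of an association between soil temperature and CO₂ flux.

t = 2.450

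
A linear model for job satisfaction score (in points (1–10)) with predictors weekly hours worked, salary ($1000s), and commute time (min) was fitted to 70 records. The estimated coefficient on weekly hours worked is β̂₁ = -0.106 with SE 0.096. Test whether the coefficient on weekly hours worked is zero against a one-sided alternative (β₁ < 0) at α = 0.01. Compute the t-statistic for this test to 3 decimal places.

t = -1.104

H₀: β₁ = 0 vs H₁: β₁ < 0.
t = (β̂₁ − β₁⁰)/SE = -0.106 / 0.096 = -1.104.
df = n − k − 1 = 70 − 3 − 1 = 66.
One-sided p ≈ 0.1368, which is ≥ 0.01, so fail to reject H₀.
The data do not give significant evidence that the true slope on weekly hours worked is negative, holding the other predictors fixed.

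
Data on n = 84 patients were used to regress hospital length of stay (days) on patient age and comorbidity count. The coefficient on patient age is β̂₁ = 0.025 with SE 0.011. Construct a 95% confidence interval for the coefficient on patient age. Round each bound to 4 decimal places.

(0.0031, 0.0469)

df = n − k − 1 = 84 − 2 − 1 = 81.
t* = t_{0.025, 81} = 1.989686.
Margin = t* × SE = 1.989686 × 0.011 = 0.021887.
CI: 0.025 ± 0.021887 → (0.0031, 0.0469).
With 95% confidence, each one-unit increase in patient age is associated with a change of between 0.0031 and 0.0469 days in hospital length of stay, holding the other predictors fixed.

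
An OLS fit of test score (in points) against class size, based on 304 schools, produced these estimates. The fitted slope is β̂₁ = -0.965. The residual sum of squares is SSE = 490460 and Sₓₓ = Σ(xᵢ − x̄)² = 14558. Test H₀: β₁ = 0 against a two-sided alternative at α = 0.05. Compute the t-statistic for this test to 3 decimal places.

MSE = SSE/(n − 2) = 490460/302 = 1624.04.
SE(β̂₁) = √(MSE/Sₓₓ) = √(1624.04/14558) = 0.334001.
t = -0.965 / 0.334001 = -2.889.
df = n − 2 = 302.
Two-sided p ≈ 0.0041, which is < 0.05, so reject H₀.
There is evidence that class size is associated with test score.

t = -2.889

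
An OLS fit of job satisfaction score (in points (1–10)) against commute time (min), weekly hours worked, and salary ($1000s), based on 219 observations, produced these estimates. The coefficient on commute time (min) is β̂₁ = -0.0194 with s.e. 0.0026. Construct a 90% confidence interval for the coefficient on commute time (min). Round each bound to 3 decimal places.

df = n − k − 1 = 219 − 3 − 1 = 215.
t* = t_{0.05, 215} = 1.651972.
Margin = t* × SE = 1.651972 × 0.0026 = 0.00430.
CI: -0.0194 ± 0.00430 → (-0.024, -0.015).
With 90% confidence, each one-unit increase in commute time (min) is associated with a change of between -0.024 and -0.015 points (1–10) in job satisfaction score, holding the other predictors fixed.

(-0.024, -0.015)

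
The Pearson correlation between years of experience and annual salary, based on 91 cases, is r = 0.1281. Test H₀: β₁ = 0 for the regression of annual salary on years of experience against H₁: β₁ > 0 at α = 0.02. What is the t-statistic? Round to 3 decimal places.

t = 1.219

t = r·√(n − 2)/√(1 − r²) = 0.1281·√89/√0.98359 = 1.219.
df = n − 2 = 89.
One-sided p ≈ 0.1131, which is ≥ 0.02, so fail to reject H₀.
The data do not give significant evidence of a linear association between years of experience and annual salary.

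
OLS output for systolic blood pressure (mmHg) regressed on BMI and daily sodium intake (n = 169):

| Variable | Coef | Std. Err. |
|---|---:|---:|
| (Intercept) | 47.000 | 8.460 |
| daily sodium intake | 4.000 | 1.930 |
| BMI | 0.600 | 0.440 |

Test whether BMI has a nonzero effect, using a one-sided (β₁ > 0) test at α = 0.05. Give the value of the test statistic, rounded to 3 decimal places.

t = 1.364

Read off: b = 0.600, SE = 0.440 for BMI.
H₀: β₁ = 0 vs H₁: β₁ > 0.
t = 0.600 / 0.440 = 1.364.
df = n − k − 1 = 169 − 2 − 1 = 166.
One-sided p ≈ 0.0873, which is ≥ 0.05, so fail to reject H₀.
The data do not give significant evidence that the true slope on BMI is positive, holding the other predictors fixed.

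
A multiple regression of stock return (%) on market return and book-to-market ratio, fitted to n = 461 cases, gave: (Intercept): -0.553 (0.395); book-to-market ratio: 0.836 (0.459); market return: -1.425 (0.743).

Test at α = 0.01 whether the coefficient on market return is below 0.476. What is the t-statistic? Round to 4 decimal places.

t = -2.5585

Read off: b = -1.425, SE = 0.743 for market return.
H₀: β₁ = 0.476 vs H₁: β₁ < 0.476.
t = (-1.425 − 0.476) / 0.743 = -2.5585.
df = n − k − 1 = 461 − 2 − 1 = 458.
One-sided p ≈ 0.0054, which is < 0.01, so reject H₀.
There is evidence that the true slope on market return is below 0.476 % per unit, holding the other predictors fixed.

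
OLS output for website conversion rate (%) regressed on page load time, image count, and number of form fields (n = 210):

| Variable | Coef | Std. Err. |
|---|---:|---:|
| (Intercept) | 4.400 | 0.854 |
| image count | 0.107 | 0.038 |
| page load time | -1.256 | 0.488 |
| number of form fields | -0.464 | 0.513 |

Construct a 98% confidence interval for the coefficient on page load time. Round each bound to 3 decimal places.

Read off: b = -1.256, SE = 0.488 for page load time.
df = n − k − 1 = 210 − 3 − 1 = 206.
t* = t_{0.01, 206} = 2.344586.
Margin = t* × SE = 2.344586 × 0.488 = 1.14416.
CI: -1.256 ± 1.14416 → (-2.400, -0.112).

(-2.400, -0.112)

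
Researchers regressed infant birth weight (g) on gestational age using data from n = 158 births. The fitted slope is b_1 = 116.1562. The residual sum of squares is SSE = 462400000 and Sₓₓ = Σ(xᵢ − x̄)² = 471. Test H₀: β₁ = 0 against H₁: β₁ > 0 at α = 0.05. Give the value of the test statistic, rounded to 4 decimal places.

MSE = SSE/(n − 2) = 462400000/156 = 2.9641e+06.
SE(b_1) = √(MSE/Sₓₓ) = √(2.9641e+06/471) = 79.3298.
t = 116.1562 / 79.3298 = 1.4642.
df = n − 2 = 156.
One-sided p ≈ 0.0726, which is ≥ 0.05, so fail to reject H₀.
The data do not give significant evidence that the true slope on gestational age is positive.

t = 1.4642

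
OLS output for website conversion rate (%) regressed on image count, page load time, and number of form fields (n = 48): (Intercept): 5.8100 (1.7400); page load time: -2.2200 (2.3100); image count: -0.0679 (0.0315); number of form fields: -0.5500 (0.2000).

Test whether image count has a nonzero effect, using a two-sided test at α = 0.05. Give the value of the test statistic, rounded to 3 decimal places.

Read off: b = -0.0679, SE = 0.0315 for image count.
H₀: β₁ = 0 vs H₁: β₁ ≠ 0.
t = -0.0679 / 0.0315 = -2.156.
df = n − k − 1 = 48 − 3 − 1 = 44.
Two-sided p ≈ 0.0366, which is < 0.05, so reject H₀.
There is evidence that image count is associated with website conversion rate, holding the other predictors fixed.

t = -2.156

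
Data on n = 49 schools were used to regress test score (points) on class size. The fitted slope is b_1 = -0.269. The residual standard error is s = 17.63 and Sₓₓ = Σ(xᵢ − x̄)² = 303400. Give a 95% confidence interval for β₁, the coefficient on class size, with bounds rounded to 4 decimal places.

SE(b_1) = s/√Sₓₓ = 17.63/√303400 = 0.032007.
df = n − 2 = 47.
t* = t_{0.025, 47} = 2.011741.
Margin = t* × SE = 2.011741 × 0.032007 = 0.064390.
CI: -0.269 ± 0.064390 → (-0.3334, -0.2046).
With 95% confidence, each one-unit increase in class size is associated with a change of between -0.3334 and -0.2046 points in test score.

(-0.3334, -0.2046)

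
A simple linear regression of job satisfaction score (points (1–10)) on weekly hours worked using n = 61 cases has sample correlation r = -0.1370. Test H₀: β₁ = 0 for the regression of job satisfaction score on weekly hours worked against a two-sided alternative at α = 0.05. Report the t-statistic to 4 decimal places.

t = -1.0623

t = r·√(n − 2)/√(1 − r²) = -0.1370·√59/√0.981231 = -1.0623.
df = n − 2 = 59.
Two-sided p ≈ 0.2924, which is ≥ 0.05, so fail to reject H₀.
The data do not give significant evidence of a linear association between weekly hours worked and job satisfaction score.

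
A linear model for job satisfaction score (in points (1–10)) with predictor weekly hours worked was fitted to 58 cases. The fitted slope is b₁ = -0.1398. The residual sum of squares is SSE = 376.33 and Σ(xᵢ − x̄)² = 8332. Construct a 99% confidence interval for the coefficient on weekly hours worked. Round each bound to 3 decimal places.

(-0.216, -0.064)

MSE = SSE/(n − 2) = 376.33/56 = 6.72018.
SE(b₁) = √(MSE/Sₓₓ) = √(6.72018/8332) = 0.0283998.
df = n − 2 = 56.
t* = t_{0.005, 56} = 2.666512.
Margin = t* × SE = 2.666512 × 0.0283998 = 0.07573.
CI: -0.1398 ± 0.07573 → (-0.216, -0.064).
With 99% confidence, each one-unit increase in weekly hours worked is associated with a change of between -0.216 and -0.064 points (1–10) in job satisfaction score.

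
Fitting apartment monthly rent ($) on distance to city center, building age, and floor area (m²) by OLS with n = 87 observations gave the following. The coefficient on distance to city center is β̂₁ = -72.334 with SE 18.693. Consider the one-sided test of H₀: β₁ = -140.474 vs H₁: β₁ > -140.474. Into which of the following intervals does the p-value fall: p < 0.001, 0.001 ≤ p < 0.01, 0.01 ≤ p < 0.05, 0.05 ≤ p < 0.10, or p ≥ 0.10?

t = (-72.334 − (-140.474)) / 18.693 = 3.645.
df = n − k − 1 = 87 − 3 − 1 = 83.
One-sided p = P(T_{83} > t) ≈ 0.0002.
So p < 0.001.

p < 0.001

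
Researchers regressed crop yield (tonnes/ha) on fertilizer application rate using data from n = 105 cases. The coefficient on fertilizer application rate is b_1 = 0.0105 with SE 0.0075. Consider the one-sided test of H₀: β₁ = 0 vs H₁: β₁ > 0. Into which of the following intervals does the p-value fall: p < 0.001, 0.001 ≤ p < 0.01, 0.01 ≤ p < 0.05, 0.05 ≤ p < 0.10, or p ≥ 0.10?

0.05 ≤ p < 0.10

t = 0.0105 / 0.0075 = 1.400.
df = n − 2 = 105 − 2 = 103.
One-sided p = P(T_{103} > t) ≈ 0.0823.
So 0.05 ≤ p < 0.10.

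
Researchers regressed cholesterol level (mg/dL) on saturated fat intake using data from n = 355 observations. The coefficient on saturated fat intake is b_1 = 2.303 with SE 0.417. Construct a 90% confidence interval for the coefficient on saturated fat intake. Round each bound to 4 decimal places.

df = n − 2 = 355 − 2 = 353.
t* = t_{0.05, 353} = 1.649182.
Margin = t* × SE = 1.649182 × 0.417 = 0.687709.
CI: 2.303 ± 0.687709 → (1.6153, 2.9907).
With 90% confidence, each one-unit increase in saturated fat intake is associated with a change of between 1.6153 and 2.9907 mg/dL in cholesterol level.

(1.6153, 2.9907)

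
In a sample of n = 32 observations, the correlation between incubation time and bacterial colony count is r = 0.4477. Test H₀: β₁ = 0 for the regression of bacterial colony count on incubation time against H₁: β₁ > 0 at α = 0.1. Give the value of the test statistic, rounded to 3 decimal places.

t = r·√(n − 2)/√(1 − r²) = 0.4477·√30/√0.799565 = 2.742.
df = n − 2 = 30.
One-sided p ≈ 0.0051, which is < 0.1, so reject H₀.
There is evidence of a linear association between incubation time and bacterial colony count.

t = 2.742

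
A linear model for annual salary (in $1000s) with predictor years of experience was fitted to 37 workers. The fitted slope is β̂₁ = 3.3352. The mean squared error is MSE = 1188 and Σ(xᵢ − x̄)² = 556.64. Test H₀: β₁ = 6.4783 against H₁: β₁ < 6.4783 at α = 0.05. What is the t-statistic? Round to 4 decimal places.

SE(β̂₁) = √(MSE/Sₓₓ) = √(1188/556.64) = 1.4609.
t = (3.3352 − 6.4783) / 1.4609 = -2.1515.
df = n − 2 = 35.
One-sided p ≈ 0.0192, which is < 0.05, so reject H₀.
There is evidence that the true slope on years of experience is below 6.4783 $1000s per unit.

t = -2.1515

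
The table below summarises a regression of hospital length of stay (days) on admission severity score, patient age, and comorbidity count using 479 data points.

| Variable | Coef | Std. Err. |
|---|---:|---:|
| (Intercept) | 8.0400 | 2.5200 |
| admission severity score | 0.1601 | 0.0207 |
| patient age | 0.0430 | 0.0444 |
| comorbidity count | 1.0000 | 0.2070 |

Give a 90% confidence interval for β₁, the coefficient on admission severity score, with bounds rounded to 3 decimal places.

Read off: b = 0.1601, SE = 0.0207 for admission severity score.
df = n − k − 1 = 479 − 3 − 1 = 475.
t* = t_{0.05, 475} = 1.648068.
Margin = t* × SE = 1.648068 × 0.0207 = 0.03412.
CI: 0.1601 ± 0.03412 → (0.126, 0.194).

(0.126, 0.194)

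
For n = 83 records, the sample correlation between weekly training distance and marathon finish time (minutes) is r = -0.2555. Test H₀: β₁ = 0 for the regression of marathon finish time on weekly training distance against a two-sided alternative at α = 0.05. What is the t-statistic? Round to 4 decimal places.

t = r·√(n − 2)/√(1 − r²) = -0.2555·√81/√0.93472 = -2.3784.
df = n − 2 = 81.
Two-sided p ≈ 0.0197, which is < 0.05, so reject H₀.
There is evidence of a linear association between weekly training distance and marathon finish time.

t = -2.3784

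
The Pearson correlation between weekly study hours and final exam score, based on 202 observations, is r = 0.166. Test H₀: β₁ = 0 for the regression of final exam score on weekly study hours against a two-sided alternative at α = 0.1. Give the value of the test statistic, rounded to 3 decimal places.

t = 2.381

t = r·√(n − 2)/√(1 − r²) = 0.166·√200/√0.972444 = 2.381.
df = n − 2 = 200.
Two-sided p ≈ 0.0182, which is < 0.1, so reject H₀.
There is evidence of a linear association between weekly study hours and final exam score.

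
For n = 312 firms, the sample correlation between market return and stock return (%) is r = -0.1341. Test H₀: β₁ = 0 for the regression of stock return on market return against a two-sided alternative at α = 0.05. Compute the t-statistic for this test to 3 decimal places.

t = -2.383

t = r·√(n − 2)/√(1 − r²) = -0.1341·√310/√0.982017 = -2.383.
df = n − 2 = 310.
Two-sided p ≈ 0.0178, which is < 0.05, so reject H₀.
There is evidence of a linear association between market return and stock return.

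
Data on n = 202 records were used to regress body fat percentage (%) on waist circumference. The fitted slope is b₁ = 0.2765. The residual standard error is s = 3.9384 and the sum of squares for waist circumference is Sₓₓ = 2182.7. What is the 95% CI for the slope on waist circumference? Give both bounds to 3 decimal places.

SE(b₁) = s/√Sₓₓ = 3.9384/√2182.7 = 0.0842991.
df = n − 2 = 200.
t* = t_{0.025, 200} = 1.971896.
Margin = t* × SE = 1.971896 × 0.0842991 = 0.16623.
CI: 0.2765 ± 0.16623 → (0.110, 0.443).
With 95% confidence, each one-unit increase in waist circumference is associated with a change of between 0.110 and 0.443 % in body fat percentage.

(0.110, 0.443)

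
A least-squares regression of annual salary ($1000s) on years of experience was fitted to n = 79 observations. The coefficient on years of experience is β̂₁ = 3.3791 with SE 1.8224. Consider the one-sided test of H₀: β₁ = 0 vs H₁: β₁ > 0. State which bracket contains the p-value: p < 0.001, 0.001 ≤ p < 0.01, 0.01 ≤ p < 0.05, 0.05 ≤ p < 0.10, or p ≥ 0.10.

t = 3.3791 / 1.8224 = 1.854.
df = n − 2 = 79 − 2 = 77.
One-sided p = P(T_{77} > t) ≈ 0.0338.
So 0.01 ≤ p < 0.05.

0.01 ≤ p < 0.05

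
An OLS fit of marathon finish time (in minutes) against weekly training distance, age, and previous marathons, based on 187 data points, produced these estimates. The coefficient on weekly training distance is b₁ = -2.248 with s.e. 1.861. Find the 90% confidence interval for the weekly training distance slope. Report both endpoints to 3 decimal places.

(-5.325, 0.829)

df = n − k − 1 = 187 − 3 − 1 = 183.
t* = t_{0.05, 183} = 1.653223.
Margin = t* × SE = 1.653223 × 1.861 = 3.07665.
CI: -2.248 ± 3.07665 → (-5.325, 0.829).
With 90% confidence, each one-unit increase in weekly training distance is associated with a change of between -5.325 and 0.829 minutes in marathon finish time, holding the other predictors fixed.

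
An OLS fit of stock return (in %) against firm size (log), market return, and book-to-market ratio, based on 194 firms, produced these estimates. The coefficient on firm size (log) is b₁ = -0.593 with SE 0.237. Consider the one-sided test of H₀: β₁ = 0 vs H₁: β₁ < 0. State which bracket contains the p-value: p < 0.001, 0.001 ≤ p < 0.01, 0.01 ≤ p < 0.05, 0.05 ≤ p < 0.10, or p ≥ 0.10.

0.001 ≤ p < 0.01

t = -0.593 / 0.237 = -2.502.
df = n − k − 1 = 194 − 3 − 1 = 190.
One-sided p = P(T_{190} < t) ≈ 0.0066.
So 0.001 ≤ p < 0.01.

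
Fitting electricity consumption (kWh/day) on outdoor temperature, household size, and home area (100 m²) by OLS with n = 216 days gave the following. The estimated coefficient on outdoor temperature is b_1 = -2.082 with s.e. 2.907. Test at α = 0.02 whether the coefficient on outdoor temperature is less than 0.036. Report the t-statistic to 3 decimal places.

t = -0.729

H₀: β₁ = 0.036 vs H₁: β₁ < 0.036.
t = (b_1 − β₁⁰)/SE = (-2.082 − 0.036) / 2.907 = -0.729.
df = n − k − 1 = 216 − 3 − 1 = 212.
One-sided p ≈ 0.2335, which is ≥ 0.02, so fail to reject H₀.
The data do not give significant evidence that the true slope on outdoor temperature is below 0.036 kWh/day per unit, holding the other predictors fixed.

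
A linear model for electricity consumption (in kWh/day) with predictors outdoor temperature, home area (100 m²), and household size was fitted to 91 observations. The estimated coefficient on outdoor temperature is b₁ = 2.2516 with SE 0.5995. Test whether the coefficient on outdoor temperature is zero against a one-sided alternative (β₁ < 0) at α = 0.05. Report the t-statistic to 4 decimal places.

t = 3.7558

H₀: β₁ = 0 vs H₁: β₁ < 0.
t = (b₁ − β₁⁰)/SE = 2.2516 / 0.5995 = 3.7558.
df = n − k − 1 = 91 − 3 − 1 = 87.
One-sided p ≈ 0.9998, which is ≥ 0.05, so fail to reject H₀.
The data do not give significant evidence that the true slope on outdoor temperature is negative, holding the other predictors fixed.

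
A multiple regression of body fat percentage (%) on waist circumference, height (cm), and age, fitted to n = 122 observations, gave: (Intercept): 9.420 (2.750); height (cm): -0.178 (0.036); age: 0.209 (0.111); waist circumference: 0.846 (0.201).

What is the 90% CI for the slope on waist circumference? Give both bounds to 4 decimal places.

Read off: b = 0.846, SE = 0.201 for waist circumference.
df = n − k − 1 = 122 − 3 − 1 = 118.
t* = t_{0.05, 118} = 1.65787.
Margin = t* × SE = 1.65787 × 0.201 = 0.333232.
CI: 0.846 ± 0.333232 → (0.5128, 1.1792).

(0.5128, 1.1792)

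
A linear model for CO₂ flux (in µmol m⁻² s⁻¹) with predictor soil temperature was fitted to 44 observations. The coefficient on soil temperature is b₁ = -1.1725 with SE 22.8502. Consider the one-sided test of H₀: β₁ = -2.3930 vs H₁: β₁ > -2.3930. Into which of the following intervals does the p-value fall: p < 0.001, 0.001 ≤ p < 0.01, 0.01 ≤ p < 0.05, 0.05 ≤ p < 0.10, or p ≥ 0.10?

p ≥ 0.10

t = (-1.1725 − (-2.3930)) / 22.8502 = 0.053.
df = n − 2 = 44 − 2 = 42.
One-sided p = P(T_{42} > t) ≈ 0.4788.
So p ≥ 0.10.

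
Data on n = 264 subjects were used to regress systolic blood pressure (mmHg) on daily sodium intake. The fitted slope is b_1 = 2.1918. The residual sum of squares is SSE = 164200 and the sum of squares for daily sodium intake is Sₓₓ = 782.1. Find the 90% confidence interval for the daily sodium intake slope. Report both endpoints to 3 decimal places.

MSE = SSE/(n − 2) = 164200/262 = 626.718.
SE(b_1) = √(MSE/Sₓₓ) = √(626.718/782.1) = 0.895168.
df = n − 2 = 262.
t* = t_{0.05, 262} = 1.65069.
Margin = t* × SE = 1.65069 × 0.895168 = 1.47765.
CI: 2.1918 ± 1.47765 → (0.714, 3.669).
With 90% confidence, each one-unit increase in daily sodium intake is associated with a change of between 0.714 and 3.669 mmHg in systolic blood pressure.

(0.714, 3.669)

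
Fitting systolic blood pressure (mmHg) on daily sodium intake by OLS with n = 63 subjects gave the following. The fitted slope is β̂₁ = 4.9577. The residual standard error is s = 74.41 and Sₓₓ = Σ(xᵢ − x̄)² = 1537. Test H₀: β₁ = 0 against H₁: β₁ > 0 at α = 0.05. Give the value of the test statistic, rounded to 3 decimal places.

t = 2.612

SE(β̂₁) = s/√Sₓₓ = 74.41/√1537 = 1.89799.
t = 4.9577 / 1.89799 = 2.612.
df = n − 2 = 61.
One-sided p ≈ 0.0057, which is < 0.05, so reject H₀.
There is evidence that the true slope on daily sodium intake is positive.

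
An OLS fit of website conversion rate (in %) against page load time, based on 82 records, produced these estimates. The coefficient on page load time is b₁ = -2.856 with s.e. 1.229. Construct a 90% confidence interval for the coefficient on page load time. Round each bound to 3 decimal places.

(-4.901, -0.811)

df = n − 2 = 82 − 2 = 80.
t* = t_{0.05, 80} = 1.664125.
Margin = t* × SE = 1.664125 × 1.229 = 2.04521.
CI: -2.856 ± 2.04521 → (-4.901, -0.811).
With 90% confidence, each one-unit increase in page load time is associated with a change of between -4.901 and -0.811 % in website conversion rate.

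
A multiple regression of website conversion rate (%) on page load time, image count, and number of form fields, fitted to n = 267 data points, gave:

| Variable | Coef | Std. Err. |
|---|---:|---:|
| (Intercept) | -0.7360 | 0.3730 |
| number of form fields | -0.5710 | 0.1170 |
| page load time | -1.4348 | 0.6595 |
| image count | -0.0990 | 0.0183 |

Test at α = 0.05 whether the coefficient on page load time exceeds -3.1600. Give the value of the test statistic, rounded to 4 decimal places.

t = 2.6159

Read off: b = -1.4348, SE = 0.6595 for page load time.
H₀: β₁ = -3.1600 vs H₁: β₁ > -3.1600.
t = (-1.4348 − (-3.1600)) / 0.6595 = 2.6159.
df = n − k − 1 = 267 − 3 − 1 = 263.
One-sided p ≈ 0.0047, which is < 0.05, so reject H₀.
There is evidence that the true slope on page load time exceeds -3.1600 % per unit, holding the other predictors fixed.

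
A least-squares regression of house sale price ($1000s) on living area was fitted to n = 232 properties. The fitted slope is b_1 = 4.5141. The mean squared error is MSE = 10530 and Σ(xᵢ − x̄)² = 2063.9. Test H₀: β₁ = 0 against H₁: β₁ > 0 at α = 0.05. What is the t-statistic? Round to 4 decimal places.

t = 1.9985

SE(b_1) = √(MSE/Sₓₓ) = √(10530/2063.9) = 2.25876.
t = 4.5141 / 2.25876 = 1.9985.
df = n − 2 = 230.
One-sided p ≈ 0.0234, which is < 0.05, so reject H₀.
There is evidence that the true slope on living area is positive.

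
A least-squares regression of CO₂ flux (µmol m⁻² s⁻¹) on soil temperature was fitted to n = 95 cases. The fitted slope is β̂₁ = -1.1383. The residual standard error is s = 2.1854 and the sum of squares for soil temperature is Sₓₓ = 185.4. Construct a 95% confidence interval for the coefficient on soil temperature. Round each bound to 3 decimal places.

(-1.457, -0.820)

SE(β̂₁) = s/√Sₓₓ = 2.1854/√185.4 = 0.1605.
df = n − 2 = 93.
t* = t_{0.025, 93} = 1.985802.
Margin = t* × SE = 1.985802 × 0.1605 = 0.31872.
CI: -1.1383 ± 0.31872 → (-1.457, -0.820).
With 95% confidence, each one-unit increase in soil temperature is associated with a change of between -1.457 and -0.820 µmol m⁻² s⁻¹ in CO₂ flux.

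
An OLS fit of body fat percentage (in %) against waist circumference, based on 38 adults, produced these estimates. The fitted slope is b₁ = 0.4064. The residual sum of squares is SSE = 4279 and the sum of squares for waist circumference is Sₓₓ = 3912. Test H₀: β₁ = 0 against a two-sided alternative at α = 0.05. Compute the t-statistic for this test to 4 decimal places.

t = 2.3315

MSE = SSE/(n − 2) = 4279/36 = 118.861.
SE(b₁) = √(MSE/Sₓₓ) = √(118.861/3912) = 0.174309.
t = 0.4064 / 0.174309 = 2.3315.
df = n − 2 = 36.
Two-sided p ≈ 0.0254, which is < 0.05, so reject H₀.
There is evidence that waist circumference is associated with body fat percentage.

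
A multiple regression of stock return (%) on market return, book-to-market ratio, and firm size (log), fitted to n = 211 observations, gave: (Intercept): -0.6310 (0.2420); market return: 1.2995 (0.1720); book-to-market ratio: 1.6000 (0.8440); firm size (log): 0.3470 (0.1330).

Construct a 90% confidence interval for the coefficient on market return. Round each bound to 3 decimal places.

(1.015, 1.584)

Read off: b = 1.2995, SE = 0.1720 for market return.
df = n − k − 1 = 211 − 3 − 1 = 207.
t* = t_{0.05, 207} = 1.652248.
Margin = t* × SE = 1.652248 × 0.1720 = 0.28419.
CI: 1.2995 ± 0.28419 → (1.015, 1.584).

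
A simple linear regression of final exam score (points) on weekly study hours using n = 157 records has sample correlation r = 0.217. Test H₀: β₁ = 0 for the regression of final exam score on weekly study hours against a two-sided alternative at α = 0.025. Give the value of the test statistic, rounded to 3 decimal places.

t = r·√(n − 2)/√(1 − r²) = 0.217·√155/√0.952911 = 2.768.
df = n − 2 = 155.
Two-sided p ≈ 0.0063, which is < 0.025, so reject H₀.
There is evidence of a linear association between weekly study hours and final exam score.

t = 2.768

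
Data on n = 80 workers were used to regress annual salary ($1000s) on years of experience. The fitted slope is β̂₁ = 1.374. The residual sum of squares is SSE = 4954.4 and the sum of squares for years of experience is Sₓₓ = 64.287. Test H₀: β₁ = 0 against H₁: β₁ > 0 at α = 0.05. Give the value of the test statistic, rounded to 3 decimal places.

MSE = SSE/(n − 2) = 4954.4/78 = 63.5179.
SE(β̂₁) = √(MSE/Sₓₓ) = √(63.5179/64.287) = 0.994001.
t = 1.374 / 0.994001 = 1.382.
df = n − 2 = 78.
One-sided p ≈ 0.0854, which is ≥ 0.05, so fail to reject H₀.
The data do not give significant evidence that the true slope on years of experience is positive.

t = 1.382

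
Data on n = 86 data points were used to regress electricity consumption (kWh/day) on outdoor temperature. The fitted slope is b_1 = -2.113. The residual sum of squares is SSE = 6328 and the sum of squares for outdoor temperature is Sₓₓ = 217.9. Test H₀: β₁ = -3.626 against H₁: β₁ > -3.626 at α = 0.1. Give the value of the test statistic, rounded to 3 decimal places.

MSE = SSE/(n − 2) = 6328/84 = 75.3333.
SE(b_1) = √(MSE/Sₓₓ) = √(75.3333/217.9) = 0.587983.
t = (-2.113 − (-3.626)) / 0.587983 = 2.573.
df = n − 2 = 84.
One-sided p ≈ 0.0059, which is < 0.1, so reject H₀.
There is evidence that the true slope on outdoor temperature exceeds -3.626 kWh/day per unit.

t = 2.573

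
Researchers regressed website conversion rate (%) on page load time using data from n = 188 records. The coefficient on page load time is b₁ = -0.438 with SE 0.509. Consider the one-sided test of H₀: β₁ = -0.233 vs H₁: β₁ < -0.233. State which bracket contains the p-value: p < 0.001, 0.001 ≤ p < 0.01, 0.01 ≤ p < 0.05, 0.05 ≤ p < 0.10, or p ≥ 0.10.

p ≥ 0.10

t = (-0.438 − (-0.233)) / 0.509 = -0.403.
df = n − 2 = 188 − 2 = 186.
One-sided p = P(T_{186} < t) ≈ 0.3438.
So p ≥ 0.10.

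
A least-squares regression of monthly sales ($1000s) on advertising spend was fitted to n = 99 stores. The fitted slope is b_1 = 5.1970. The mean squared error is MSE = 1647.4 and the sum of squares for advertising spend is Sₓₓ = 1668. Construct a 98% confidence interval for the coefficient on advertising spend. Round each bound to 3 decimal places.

SE(b_1) = √(MSE/Sₓₓ) = √(1647.4/1668) = 0.993806.
df = n − 2 = 97.
t* = t_{0.01, 97} = 2.365407.
Margin = t* × SE = 2.365407 × 0.993806 = 2.35076.
CI: 5.1970 ± 2.35076 → (2.846, 7.548).
With 98% confidence, each one-unit increase in advertising spend is associated with a change of between 2.846 and 7.548 $1000s in monthly sales.

(2.846, 7.548)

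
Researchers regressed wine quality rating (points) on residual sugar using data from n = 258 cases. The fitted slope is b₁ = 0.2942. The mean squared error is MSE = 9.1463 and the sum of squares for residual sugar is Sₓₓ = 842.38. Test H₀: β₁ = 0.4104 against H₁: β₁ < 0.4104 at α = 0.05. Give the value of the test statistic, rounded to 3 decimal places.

SE(b₁) = √(MSE/Sₓₓ) = √(9.1463/842.38) = 0.1042.
t = (0.2942 − 0.4104) / 0.1042 = -1.115.
df = n − 2 = 256.
One-sided p ≈ 0.1329, which is ≥ 0.05, so fail to reject H₀.
The data do not give significant evidence that the true slope on residual sugar is below 0.4104 points per unit.

t = -1.115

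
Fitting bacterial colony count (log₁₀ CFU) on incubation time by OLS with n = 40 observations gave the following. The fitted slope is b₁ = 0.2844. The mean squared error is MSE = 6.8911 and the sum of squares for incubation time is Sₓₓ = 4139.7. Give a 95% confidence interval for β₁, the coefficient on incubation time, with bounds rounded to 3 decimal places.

SE(b₁) = √(MSE/Sₓₓ) = √(6.8911/4139.7) = 0.0408.
df = n − 2 = 38.
t* = t_{0.025, 38} = 2.024394.
Margin = t* × SE = 2.024394 × 0.0408 = 0.08260.
CI: 0.2844 ± 0.08260 → (0.202, 0.367).
With 95% confidence, each one-unit increase in incubation time is associated with a change of between 0.202 and 0.367 log₁₀ CFU in bacterial colony count.

(0.202, 0.367)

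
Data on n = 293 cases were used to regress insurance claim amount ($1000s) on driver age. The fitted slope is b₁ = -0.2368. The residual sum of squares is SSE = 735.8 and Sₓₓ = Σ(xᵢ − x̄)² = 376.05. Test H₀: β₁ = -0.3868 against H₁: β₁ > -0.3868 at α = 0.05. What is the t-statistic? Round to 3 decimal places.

MSE = SSE/(n − 2) = 735.8/291 = 2.52852.
SE(b₁) = √(MSE/Sₓₓ) = √(2.52852/376.05) = 0.0819994.
t = (-0.2368 − (-0.3868)) / 0.0819994 = 1.829.
df = n − 2 = 291.
One-sided p ≈ 0.0342, which is < 0.05, so reject H₀.
There is evidence that the true slope on driver age exceeds -0.3868 $1000s per unit.

t = 1.829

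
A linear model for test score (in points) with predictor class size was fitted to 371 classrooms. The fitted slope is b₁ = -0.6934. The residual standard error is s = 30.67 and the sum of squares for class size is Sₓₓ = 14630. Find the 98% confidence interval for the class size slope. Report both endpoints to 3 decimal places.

SE(b₁) = s/√Sₓₓ = 30.67/√14630 = 0.253566.
df = n − 2 = 369.
t* = t_{0.01, 369} = 2.336496.
Margin = t* × SE = 2.336496 × 0.253566 = 0.59246.
CI: -0.6934 ± 0.59246 → (-1.286, -0.101).
With 98% confidence, each one-unit increase in class size is associated with a change of between -1.286 and -0.101 points in test score.

(-1.286, -0.101)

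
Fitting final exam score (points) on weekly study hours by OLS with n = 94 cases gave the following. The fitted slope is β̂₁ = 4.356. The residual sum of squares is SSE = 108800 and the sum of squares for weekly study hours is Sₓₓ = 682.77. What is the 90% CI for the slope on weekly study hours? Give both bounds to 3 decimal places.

MSE = SSE/(n − 2) = 108800/92 = 1182.61.
SE(β̂₁) = √(MSE/Sₓₓ) = √(1182.61/682.77) = 1.31608.
df = n − 2 = 92.
t* = t_{0.05, 92} = 1.661585.
Margin = t* × SE = 1.661585 × 1.31608 = 2.18678.
CI: 4.356 ± 2.18678 → (2.169, 6.543).
With 90% confidence, each one-unit increase in weekly study hours is associated with a change of between 2.169 and 6.543 points in final exam score.

(2.169, 6.543)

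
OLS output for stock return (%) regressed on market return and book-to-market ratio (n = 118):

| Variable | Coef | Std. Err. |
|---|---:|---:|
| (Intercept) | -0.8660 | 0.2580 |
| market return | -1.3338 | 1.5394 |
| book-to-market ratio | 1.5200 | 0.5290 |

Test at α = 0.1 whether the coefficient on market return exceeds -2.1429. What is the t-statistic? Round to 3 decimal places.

Read off: b = -1.3338, SE = 1.5394 for market return.
H₀: β₁ = -2.1429 vs H₁: β₁ > -2.1429.
t = (-1.3338 − (-2.1429)) / 1.5394 = 0.526.
df = n − k − 1 = 118 − 2 − 1 = 115.
One-sided p ≈ 0.3001, which is ≥ 0.1, so fail to reject H₀.
The data do not give significant evidence that the true slope on market return exceeds -2.1429 % per unit, holding the other predictors fixed.

t = 0.526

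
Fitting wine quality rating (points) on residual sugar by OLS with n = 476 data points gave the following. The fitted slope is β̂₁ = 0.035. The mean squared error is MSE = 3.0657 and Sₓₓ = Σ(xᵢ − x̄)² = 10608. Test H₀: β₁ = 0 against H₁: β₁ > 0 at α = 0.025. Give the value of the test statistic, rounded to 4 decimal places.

SE(β̂₁) = √(MSE/Sₓₓ) = √(3.0657/10608) = 0.017.
t = 0.035 / 0.017 = 2.0588.
df = n − 2 = 474.
One-sided p ≈ 0.0200, which is < 0.025, so reject H₀.
There is evidence that the true slope on residual sugar is positive.

t = 2.0588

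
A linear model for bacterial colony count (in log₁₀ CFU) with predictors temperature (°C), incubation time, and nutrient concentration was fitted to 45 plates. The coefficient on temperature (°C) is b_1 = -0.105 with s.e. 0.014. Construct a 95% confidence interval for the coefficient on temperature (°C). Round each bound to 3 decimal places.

(-0.133, -0.077)

df = n − k − 1 = 45 − 3 − 1 = 41.
t* = t_{0.025, 41} = 2.019541.
Margin = t* × SE = 2.019541 × 0.014 = 0.02827.
CI: -0.105 ± 0.02827 → (-0.133, -0.077).
With 95% confidence, each one-unit increase in temperature (°C) is associated with a change of between -0.133 and -0.077 log₁₀ CFU in bacterial colony count, holding the other predictors fixed.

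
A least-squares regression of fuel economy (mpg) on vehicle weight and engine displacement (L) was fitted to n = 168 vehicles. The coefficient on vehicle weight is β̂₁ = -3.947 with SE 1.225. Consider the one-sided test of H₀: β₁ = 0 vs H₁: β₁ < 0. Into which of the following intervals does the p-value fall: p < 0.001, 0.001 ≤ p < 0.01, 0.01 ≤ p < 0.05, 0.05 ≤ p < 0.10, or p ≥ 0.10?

p < 0.001

t = -3.947 / 1.225 = -3.222.
df = n − k − 1 = 168 − 2 − 1 = 165.
One-sided p = P(T_{165} < t) ≈ 0.0008.
So p < 0.001.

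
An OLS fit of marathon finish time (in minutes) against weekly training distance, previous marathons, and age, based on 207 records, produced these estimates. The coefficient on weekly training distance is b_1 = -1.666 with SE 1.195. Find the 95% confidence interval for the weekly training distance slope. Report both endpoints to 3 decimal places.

df = n − k − 1 = 207 − 3 − 1 = 203.
t* = t_{0.025, 203} = 1.971719.
Margin = t* × SE = 1.971719 × 1.195 = 2.35620.
CI: -1.666 ± 2.35620 → (-4.022, 0.690).
With 95% confidence, each one-unit increase in weekly training distance is associated with a change of between -4.022 and 0.690 minutes in marathon finish time, holding the other predictors fixed.

(-4.022, 0.690)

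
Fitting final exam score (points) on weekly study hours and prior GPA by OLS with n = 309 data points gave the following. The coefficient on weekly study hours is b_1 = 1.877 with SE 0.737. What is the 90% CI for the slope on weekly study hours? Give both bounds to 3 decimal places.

(0.661, 3.093)

df = n − k − 1 = 309 − 2 − 1 = 306.
t* = t_{0.05, 306} = 1.649848.
Margin = t* × SE = 1.649848 × 0.737 = 1.21594.
CI: 1.877 ± 1.21594 → (0.661, 3.093).
With 90% confidence, each one-unit increase in weekly study hours is associated with a change of between 0.661 and 3.093 points in final exam score, holding the other predictors fixed.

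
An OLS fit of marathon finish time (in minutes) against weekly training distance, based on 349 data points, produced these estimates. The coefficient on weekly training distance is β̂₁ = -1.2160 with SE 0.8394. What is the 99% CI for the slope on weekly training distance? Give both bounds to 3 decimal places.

(-3.390, 0.958)

df = n − 2 = 349 − 2 = 347.
t* = t_{0.005, 347} = 2.590072.
Margin = t* × SE = 2.590072 × 0.8394 = 2.17411.
CI: -1.2160 ± 2.17411 → (-3.390, 0.958).
With 99% confidence, each one-unit increase in weekly training distance is associated with a change of between -3.390 and 0.958 minutes in marathon finish time.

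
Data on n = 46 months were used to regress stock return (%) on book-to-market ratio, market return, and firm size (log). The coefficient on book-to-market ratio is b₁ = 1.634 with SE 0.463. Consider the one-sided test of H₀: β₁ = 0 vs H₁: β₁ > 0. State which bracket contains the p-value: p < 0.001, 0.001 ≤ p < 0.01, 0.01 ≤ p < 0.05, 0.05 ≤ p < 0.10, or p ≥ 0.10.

p < 0.001

t = 1.634 / 0.463 = 3.529.
df = n − k − 1 = 46 − 3 − 1 = 42.
One-sided p = P(T_{42} > t) ≈ 0.0005.
So p < 0.001.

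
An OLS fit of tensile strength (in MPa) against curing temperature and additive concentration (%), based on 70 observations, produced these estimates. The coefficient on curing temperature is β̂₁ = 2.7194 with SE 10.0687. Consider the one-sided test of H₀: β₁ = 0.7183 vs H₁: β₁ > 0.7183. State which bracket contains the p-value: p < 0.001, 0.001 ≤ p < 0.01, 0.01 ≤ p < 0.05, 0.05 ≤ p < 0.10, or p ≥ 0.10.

p ≥ 0.10

t = (2.7194 − 0.7183) / 10.0687 = 0.199.
df = n − k − 1 = 70 − 2 − 1 = 67.
One-sided p = P(T_{67} > t) ≈ 0.4215.
So p ≥ 0.10.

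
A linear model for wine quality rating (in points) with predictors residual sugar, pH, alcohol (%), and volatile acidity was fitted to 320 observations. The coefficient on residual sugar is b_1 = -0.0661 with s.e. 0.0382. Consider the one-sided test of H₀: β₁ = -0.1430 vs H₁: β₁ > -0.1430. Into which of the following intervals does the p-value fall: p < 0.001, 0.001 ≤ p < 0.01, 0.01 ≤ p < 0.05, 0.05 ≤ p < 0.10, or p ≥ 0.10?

0.01 ≤ p < 0.05

t = (-0.0661 − (-0.1430)) / 0.0382 = 2.013.
df = n − k − 1 = 320 − 4 − 1 = 315.
One-sided p = P(T_{315} > t) ≈ 0.0225.
So 0.01 ≤ p < 0.05.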